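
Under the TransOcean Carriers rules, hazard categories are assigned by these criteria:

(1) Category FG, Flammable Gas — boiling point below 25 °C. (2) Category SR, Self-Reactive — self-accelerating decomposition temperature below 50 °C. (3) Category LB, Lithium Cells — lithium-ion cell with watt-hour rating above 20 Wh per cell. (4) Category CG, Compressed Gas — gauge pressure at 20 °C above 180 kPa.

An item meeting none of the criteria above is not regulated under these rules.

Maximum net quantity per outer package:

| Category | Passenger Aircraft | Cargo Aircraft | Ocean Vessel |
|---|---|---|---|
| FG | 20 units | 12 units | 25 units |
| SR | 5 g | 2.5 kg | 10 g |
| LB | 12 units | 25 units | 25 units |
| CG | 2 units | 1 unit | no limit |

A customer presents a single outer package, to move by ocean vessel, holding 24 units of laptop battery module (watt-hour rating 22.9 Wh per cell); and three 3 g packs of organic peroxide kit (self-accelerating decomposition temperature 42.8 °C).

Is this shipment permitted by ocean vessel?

Laptop battery module: watt-hour rating 22.9 Wh per cell > 20 Wh per cell → Category LB (Lithium Cells).
Organic peroxide kit: self-accelerating decomposition temperature 42.8 °C < 50 °C → Category SR (Self-Reactive).
Category SR quantity: three 3 g packs = 9 g.
9 g is within the ocean vessel limit of 10 g for Category SR.
Category LB quantity: 24 units.
24 units is within the ocean vessel limit of 25 units for Category LB.
Every hazard category is within its ocean vessel limit and no segregation rule is violated.

Yes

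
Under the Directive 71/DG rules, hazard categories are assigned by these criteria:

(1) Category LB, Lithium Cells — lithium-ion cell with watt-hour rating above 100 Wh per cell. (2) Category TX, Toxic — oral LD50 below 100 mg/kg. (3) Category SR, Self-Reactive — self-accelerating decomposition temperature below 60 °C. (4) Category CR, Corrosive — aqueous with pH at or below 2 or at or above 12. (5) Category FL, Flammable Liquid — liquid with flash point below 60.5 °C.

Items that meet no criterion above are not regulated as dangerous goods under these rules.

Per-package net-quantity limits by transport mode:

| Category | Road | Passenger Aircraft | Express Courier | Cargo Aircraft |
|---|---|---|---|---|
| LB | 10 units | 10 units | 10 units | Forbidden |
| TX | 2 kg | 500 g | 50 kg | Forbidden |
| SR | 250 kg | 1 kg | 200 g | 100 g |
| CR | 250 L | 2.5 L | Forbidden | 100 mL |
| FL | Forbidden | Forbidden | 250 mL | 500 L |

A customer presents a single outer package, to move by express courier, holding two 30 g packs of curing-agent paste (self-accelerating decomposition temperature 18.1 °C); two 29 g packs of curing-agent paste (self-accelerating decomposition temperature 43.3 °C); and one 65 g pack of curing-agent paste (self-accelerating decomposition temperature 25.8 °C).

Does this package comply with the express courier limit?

Yes

Curing-agent paste: self-accelerating decomposition temperature 18.1 °C < 60 °C → Category SR (Self-Reactive).
The curing-agent paste has self-accelerating decomposition temperature 43.3 °C, which is < 60 °C, so it is Category SR (Self-Reactive).
Self-accelerating decomposition temperature 25.8 °C meets the Category SR criterion (Self-Reactive), so the curing-agent paste is Category SR.
Category SR net quantity: (two 30 g packs = 60 g) + (two 29 g packs = 58 g) + 65 g = 183 g.
183 g is within the express courier limit of 200 g for Category SR.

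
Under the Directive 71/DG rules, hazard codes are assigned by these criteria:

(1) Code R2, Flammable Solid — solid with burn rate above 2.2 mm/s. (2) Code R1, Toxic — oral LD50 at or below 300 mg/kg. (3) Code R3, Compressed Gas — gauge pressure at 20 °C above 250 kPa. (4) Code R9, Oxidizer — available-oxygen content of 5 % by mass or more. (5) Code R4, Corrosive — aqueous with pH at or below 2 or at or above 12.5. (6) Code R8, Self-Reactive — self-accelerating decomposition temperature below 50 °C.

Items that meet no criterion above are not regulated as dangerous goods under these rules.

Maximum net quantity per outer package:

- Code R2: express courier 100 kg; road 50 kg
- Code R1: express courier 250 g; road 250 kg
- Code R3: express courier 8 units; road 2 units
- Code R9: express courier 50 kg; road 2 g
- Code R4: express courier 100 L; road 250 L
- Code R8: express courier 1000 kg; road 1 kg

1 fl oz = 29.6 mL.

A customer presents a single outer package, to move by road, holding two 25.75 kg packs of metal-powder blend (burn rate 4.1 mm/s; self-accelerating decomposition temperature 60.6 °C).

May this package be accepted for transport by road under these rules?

Metal-powder blend: burn rate 4.1 mm/s > 2.2 mm/s → Code R2 (Flammable Solid).
Code R2 quantity: two 25.75 kg packs = 51.5 kg.
That exceeds the Code R2 road limit of 50 kg.

No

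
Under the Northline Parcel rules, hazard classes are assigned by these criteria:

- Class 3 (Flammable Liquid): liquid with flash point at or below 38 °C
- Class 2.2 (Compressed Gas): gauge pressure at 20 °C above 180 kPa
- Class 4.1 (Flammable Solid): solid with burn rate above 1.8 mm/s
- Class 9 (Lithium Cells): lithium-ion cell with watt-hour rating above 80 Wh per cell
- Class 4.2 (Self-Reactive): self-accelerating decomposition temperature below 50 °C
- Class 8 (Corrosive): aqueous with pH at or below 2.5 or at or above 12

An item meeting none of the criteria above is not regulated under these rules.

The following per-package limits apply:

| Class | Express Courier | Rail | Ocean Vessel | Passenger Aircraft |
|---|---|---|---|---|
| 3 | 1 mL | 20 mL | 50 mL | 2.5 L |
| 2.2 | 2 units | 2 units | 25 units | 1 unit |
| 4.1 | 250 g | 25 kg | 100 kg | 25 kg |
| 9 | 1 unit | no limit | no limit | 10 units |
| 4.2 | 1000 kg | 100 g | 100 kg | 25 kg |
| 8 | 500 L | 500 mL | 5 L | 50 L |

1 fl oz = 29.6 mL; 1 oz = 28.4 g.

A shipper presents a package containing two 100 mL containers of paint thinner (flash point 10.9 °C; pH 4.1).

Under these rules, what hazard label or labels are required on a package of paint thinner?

The paint thinner has flash point 10.9 °C, which is ≤ 38 °C, so it is Class 3 (Flammable Liquid).
Only the Class 3 label is required.

Class 3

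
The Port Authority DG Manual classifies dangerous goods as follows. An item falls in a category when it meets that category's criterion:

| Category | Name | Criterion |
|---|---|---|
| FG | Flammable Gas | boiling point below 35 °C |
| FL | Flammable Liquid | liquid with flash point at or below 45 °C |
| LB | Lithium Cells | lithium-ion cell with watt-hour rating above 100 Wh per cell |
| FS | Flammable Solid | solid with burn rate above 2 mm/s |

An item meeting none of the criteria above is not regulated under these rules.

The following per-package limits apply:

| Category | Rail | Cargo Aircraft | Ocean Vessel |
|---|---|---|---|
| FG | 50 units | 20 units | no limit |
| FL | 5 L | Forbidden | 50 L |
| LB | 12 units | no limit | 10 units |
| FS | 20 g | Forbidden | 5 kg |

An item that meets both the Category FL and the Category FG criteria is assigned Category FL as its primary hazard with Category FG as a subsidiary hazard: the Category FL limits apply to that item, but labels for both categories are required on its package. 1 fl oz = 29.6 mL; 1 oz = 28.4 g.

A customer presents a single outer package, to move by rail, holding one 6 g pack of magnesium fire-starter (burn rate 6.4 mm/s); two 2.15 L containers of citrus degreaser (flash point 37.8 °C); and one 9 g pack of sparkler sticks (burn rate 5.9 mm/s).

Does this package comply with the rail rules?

Magnesium fire-starter: burn rate 6.4 mm/s > 2 mm/s → Category FS (Flammable Solid).
Citrus degreaser: flash point 37.8 °C ≤ 45 °C → Category FL (Flammable Liquid).
Sparkler sticks: burn rate 5.9 mm/s > 2 mm/s → Category FS (Flammable Solid).
Category FL quantity: two 2.15 L containers = 4.3 L.
4.3 L is within the rail limit of 5 L for Category FL.
Category FS net quantity: 6 g + 9 g = 15 g.
That is within the Category FS rail limit of 20 g.
Every hazard category is within its rail limit and no segregation rule is violated.

Yes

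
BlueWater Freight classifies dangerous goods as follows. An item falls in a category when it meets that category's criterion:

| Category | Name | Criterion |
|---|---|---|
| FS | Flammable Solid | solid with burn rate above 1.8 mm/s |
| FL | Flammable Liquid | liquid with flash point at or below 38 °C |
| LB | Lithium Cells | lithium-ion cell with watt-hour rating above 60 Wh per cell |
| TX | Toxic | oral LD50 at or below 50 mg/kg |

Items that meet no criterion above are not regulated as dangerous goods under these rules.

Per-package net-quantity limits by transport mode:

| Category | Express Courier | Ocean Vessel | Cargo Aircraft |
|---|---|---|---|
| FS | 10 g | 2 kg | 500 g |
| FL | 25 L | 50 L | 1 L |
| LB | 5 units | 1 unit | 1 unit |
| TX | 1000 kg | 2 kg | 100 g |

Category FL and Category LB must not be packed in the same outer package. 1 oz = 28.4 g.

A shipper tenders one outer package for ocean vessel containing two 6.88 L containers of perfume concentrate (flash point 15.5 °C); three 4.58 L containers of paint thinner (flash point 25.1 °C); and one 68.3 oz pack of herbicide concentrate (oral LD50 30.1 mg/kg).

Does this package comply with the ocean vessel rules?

Yes

With flash point 15.5 °C (≤ 38 °C), the perfume concentrate falls in Category FL.
Paint thinner: flash point 25.1 °C ≤ 38 °C → Category FL (Flammable Liquid).
With oral LD50 30.1 mg/kg (≤ 50 mg/kg), the herbicide concentrate falls in Category TX.
Category FL net quantity: (two 6.88 L containers = 13.76 L) + (three 4.58 L containers = 13.74 L) = 27.5 L.
That is within the Category FL ocean vessel limit of 50 L.
Category TX quantity: one 68.3 oz pack = 1939.72 g.
That is within the Category TX ocean vessel limit of 2 kg.
The segregation rule (Category FL with Category LB) does not apply to Category FL with Category TX.
Every hazard category is within its ocean vessel limit and no segregation rule is violated.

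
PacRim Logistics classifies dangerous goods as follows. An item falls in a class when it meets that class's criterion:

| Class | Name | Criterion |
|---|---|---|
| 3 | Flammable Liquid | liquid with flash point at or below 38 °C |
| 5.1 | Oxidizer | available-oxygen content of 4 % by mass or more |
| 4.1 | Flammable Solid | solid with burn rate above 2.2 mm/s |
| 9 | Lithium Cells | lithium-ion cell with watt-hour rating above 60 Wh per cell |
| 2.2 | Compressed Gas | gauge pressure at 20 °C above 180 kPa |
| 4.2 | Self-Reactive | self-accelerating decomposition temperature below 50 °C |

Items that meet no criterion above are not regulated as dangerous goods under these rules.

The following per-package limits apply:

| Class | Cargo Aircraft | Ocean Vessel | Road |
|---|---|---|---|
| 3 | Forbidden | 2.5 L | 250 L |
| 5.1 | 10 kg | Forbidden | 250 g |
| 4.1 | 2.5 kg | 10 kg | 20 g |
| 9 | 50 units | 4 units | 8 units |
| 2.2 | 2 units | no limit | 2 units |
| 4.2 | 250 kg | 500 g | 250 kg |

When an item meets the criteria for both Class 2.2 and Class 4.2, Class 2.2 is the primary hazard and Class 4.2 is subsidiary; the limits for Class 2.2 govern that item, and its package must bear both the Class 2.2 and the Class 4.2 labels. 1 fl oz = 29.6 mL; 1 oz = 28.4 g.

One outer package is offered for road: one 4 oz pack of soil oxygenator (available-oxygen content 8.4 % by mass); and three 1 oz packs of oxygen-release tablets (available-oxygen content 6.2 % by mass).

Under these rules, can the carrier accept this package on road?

The soil oxygenator has available-oxygen content 8.4 % by mass, which is ≥ 4 % by mass, so it is Class 5.1 (Oxidizer).
The oxygen-release tablets have available-oxygen content 6.2 % by mass, which is ≥ 4 % by mass, so they are Class 5.1 (Oxidizer).
Class 5.1 net quantity: (one 4 oz pack = 113.6 g) + (three 1 oz packs = 85.2 g) = 198.8 g.
198.8 g ≤ 250 g (road limit, Class 5.1) — within limit.

Yes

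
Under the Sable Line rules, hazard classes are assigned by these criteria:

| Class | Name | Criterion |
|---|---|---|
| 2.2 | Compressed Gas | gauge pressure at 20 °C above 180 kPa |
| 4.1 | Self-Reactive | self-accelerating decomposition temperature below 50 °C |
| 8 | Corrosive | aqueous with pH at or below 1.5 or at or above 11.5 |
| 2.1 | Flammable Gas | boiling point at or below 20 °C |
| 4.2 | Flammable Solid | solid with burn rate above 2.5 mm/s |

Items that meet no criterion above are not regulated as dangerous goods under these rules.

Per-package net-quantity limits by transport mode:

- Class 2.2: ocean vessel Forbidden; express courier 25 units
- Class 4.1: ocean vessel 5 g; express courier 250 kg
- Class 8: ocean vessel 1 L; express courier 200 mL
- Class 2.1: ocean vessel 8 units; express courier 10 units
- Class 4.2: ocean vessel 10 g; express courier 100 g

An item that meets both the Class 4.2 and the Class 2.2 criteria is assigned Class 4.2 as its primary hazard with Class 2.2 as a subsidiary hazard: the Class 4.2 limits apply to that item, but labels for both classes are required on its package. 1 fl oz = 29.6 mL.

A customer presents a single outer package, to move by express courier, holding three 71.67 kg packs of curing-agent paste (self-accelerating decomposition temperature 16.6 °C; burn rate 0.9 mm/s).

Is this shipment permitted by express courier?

With self-accelerating decomposition temperature 16.6 °C (< 50 °C), the curing-agent paste falls in Class 4.1.
Class 4.1 quantity: three 71.67 kg packs = 215.01 kg.
215.01 kg ≤ 250 kg (express courier limit, Class 4.1) — within limit.

Yes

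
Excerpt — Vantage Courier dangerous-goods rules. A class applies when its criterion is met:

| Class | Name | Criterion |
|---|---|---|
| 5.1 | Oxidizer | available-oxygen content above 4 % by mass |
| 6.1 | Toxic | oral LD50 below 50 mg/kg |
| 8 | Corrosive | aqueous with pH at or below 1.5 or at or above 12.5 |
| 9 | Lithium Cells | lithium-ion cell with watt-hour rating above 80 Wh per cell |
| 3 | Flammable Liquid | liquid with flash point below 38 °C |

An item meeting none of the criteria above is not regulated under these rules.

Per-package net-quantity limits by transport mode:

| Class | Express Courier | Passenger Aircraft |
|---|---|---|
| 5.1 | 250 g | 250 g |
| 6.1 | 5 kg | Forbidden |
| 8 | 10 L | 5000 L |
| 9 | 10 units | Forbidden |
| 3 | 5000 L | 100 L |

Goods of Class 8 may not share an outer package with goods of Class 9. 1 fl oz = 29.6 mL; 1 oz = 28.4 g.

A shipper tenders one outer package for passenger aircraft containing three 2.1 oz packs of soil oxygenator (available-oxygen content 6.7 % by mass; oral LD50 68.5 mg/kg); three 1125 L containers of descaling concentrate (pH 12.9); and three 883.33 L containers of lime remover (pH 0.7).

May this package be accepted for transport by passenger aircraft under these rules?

No

The soil oxygenator has available-oxygen content 6.7 % by mass, which is > 4 % by mass, so it is Class 5.1 (Oxidizer).
With pH 12.9 (≥ 12.5), the descaling concentrate falls in Class 8.
pH 0.7 meets the Class 8 criterion (Corrosive), so the lime remover is Class 8.
Total Class 8: (three 1125 L containers = 3375 L) + (three 883.33 L containers = 2649.99 L) = 6024.99 L.
6024.99 L exceeds the passenger aircraft limit of 5000 L for Class 8.
Class 5.1 quantity: three 2.1 oz packs = 178.92 g.
178.92 g ≤ 250 g (passenger aircraft limit, Class 5.1) — within limit.
The segregation rule (Class 8 with Class 9) does not apply to Class 8 with Class 5.1.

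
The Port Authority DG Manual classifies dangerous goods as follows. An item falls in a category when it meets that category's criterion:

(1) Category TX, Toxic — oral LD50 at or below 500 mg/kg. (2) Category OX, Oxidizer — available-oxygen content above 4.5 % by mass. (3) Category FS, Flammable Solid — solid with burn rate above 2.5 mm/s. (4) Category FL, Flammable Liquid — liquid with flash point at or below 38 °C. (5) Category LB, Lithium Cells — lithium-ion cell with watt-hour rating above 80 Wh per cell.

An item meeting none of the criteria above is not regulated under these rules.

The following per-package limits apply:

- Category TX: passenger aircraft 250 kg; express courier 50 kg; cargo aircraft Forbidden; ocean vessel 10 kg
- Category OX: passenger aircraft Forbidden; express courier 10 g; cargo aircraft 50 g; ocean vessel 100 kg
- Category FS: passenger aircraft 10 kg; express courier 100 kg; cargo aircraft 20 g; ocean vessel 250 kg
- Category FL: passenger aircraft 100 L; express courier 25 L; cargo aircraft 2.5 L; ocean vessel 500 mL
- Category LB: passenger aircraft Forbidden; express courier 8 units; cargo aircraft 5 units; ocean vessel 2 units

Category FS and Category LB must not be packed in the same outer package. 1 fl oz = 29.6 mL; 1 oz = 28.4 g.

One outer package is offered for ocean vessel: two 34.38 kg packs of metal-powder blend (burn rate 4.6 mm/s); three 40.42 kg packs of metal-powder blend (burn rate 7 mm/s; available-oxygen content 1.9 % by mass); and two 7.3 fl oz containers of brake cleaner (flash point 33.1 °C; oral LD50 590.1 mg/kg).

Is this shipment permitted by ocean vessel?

With burn rate 4.6 mm/s (> 2.5 mm/s), the metal-powder blend falls in Category FS.
The metal-powder blend has burn rate 7 mm/s, which is > 2.5 mm/s, so it is Category FS (Flammable Solid).
Brake cleaner: flash point 33.1 °C ≤ 38 °C → Category FL (Flammable Liquid).
Category FS net quantity: (two 34.38 kg packs = 68.76 kg) + (three 40.42 kg packs = 121.26 kg) = 190.02 kg.
190.02 kg ≤ 250 kg (ocean vessel limit, Category FS) — within limit.
Category FL quantity: two 7.3 fl oz containers = 432.16 mL.
432.16 mL ≤ 500 mL (ocean vessel limit, Category FL) — within limit.
The segregation rule (Category FS with Category LB) does not apply to Category FS with Category FL.
Every hazard category is within its ocean vessel limit and no segregation rule is violated.

Yes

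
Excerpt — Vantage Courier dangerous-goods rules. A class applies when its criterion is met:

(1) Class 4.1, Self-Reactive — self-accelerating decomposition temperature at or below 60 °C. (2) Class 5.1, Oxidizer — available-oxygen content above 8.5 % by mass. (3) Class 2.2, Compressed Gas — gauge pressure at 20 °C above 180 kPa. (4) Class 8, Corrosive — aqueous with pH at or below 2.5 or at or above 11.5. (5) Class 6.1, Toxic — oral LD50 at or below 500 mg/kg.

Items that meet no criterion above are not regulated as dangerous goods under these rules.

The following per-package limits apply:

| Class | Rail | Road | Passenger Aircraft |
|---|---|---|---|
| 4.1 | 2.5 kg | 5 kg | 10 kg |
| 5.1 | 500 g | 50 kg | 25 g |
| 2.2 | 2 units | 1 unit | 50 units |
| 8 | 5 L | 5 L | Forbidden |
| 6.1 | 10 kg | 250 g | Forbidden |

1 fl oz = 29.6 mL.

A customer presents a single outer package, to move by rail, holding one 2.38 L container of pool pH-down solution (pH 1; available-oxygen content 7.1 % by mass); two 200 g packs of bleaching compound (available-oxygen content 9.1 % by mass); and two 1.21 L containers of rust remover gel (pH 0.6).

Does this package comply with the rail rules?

With pH 1 (≤ 2.5), the pool pH-down solution falls in Class 8.
Available-oxygen content 9.1 % by mass meets the Class 5.1 criterion (Oxidizer), so the bleaching compound is Class 5.1.
With pH 0.6 (≤ 2.5), the rust remover gel falls in Class 8.
Total Class 8: 2.38 L + (two 1.21 L containers = 2.42 L) = 4.8 L.
That is within the Class 8 rail limit of 5 L.
Class 5.1 quantity: two 200 g packs = 400 g.
That is within the Class 5.1 rail limit of 500 g.
Every hazard class is within its rail limit and no segregation rule is violated.

Yes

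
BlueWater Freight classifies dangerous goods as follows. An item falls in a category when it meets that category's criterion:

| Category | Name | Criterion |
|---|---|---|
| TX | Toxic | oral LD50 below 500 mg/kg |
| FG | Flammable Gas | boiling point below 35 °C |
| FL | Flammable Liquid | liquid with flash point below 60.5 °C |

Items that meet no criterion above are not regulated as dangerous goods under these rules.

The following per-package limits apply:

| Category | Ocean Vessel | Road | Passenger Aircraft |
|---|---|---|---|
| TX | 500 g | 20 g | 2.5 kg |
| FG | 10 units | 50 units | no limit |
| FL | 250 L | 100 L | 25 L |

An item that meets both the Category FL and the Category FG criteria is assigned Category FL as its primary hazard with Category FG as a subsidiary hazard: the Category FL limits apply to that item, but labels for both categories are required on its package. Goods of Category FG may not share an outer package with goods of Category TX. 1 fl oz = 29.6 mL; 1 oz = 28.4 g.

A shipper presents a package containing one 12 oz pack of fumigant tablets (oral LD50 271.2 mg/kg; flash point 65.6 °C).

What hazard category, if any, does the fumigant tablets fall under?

The fumigant tablets have oral LD50 271.2 mg/kg, which is < 500 mg/kg, so they are Category TX (Toxic).

Category TX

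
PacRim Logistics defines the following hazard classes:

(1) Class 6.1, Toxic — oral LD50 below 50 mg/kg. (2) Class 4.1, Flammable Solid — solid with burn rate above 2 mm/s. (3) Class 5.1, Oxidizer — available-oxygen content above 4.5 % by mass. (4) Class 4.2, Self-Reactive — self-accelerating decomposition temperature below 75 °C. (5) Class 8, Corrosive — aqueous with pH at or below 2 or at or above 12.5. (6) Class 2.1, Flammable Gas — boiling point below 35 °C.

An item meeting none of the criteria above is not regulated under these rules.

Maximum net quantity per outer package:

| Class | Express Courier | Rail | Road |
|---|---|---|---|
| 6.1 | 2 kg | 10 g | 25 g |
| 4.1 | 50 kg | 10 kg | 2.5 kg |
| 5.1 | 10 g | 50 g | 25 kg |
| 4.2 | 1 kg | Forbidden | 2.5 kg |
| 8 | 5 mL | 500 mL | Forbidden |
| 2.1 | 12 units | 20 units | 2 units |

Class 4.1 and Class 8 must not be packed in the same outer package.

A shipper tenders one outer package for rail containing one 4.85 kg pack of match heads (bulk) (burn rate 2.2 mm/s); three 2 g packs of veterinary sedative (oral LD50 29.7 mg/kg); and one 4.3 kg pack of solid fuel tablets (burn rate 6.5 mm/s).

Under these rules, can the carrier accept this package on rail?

Yes

With burn rate 2.2 mm/s (> 2 mm/s), the match heads (bulk) fall in Class 4.1.
Veterinary sedative: oral LD50 29.7 mg/kg < 50 mg/kg → Class 6.1 (Toxic).
The solid fuel tablets have burn rate 6.5 mm/s, which is > 2 mm/s, so they are Class 4.1 (Flammable Solid).
Class 4.1 net quantity: 4.85 kg + 4.3 kg = 9.15 kg.
9.15 kg ≤ 10 kg (rail limit, Class 4.1) — within limit.
Class 6.1 quantity: three 2 g packs = 6 g.
That is within the Class 6.1 rail limit of 10 g.
The segregation rule (Class 4.1 with Class 8) does not apply to Class 4.1 with Class 6.1.
Every hazard class is within its rail limit and no segregation rule is violated.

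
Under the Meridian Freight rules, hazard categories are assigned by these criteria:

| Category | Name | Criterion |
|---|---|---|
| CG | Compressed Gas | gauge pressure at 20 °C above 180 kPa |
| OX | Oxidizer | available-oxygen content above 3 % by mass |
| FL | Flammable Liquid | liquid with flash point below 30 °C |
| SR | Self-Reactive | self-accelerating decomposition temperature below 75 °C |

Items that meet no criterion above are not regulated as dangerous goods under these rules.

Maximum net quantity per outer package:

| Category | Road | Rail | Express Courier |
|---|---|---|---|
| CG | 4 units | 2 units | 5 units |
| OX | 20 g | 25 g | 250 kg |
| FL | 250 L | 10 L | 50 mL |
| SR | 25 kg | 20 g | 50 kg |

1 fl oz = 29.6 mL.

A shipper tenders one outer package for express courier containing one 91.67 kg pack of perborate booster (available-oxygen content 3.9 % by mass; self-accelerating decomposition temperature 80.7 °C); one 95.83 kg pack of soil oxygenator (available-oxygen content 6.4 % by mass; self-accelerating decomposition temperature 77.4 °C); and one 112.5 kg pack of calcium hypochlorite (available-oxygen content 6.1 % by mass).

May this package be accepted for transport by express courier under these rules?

Perborate booster: available-oxygen content 3.9 % by mass > 3 % by mass → Category OX (Oxidizer).
Available-oxygen content 6.4 % by mass meets the Category OX criterion (Oxidizer), so the soil oxygenator is Category OX.
Calcium hypochlorite: available-oxygen content 6.1 % by mass > 3 % by mass → Category OX (Oxidizer).
Category OX net quantity: 91.67 kg + 95.83 kg + 112.5 kg = 300 kg.
300 kg exceeds the express courier limit of 250 kg for Category OX.

No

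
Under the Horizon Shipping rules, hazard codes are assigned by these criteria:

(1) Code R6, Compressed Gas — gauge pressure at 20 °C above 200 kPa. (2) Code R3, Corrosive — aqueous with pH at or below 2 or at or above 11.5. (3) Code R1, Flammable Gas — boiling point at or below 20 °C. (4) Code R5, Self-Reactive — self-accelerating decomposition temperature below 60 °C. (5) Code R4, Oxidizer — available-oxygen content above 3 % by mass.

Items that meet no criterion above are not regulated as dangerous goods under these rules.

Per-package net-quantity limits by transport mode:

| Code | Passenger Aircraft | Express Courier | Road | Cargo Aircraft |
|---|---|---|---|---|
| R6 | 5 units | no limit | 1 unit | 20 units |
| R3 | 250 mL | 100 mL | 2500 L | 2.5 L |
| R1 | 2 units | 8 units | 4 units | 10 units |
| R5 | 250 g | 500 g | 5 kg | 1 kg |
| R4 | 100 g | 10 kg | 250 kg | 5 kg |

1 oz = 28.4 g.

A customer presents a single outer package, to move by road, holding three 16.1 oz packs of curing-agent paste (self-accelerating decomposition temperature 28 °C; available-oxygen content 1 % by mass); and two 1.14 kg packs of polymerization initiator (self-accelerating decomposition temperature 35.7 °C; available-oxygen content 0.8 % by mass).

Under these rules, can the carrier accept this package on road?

Yes

With self-accelerating decomposition temperature 28 °C (< 60 °C), the curing-agent paste falls in Code R5.
Self-accelerating decomposition temperature 35.7 °C meets the Code R5 criterion (Self-Reactive), so the polymerization initiator is Code R5.
Total Code R5: (three 16.1 oz packs = 1371.72 g) + (two 1.14 kg packs = 2.28 kg) = 3651.72 g.
3651.72 g is within the road limit of 5 kg for Code R5.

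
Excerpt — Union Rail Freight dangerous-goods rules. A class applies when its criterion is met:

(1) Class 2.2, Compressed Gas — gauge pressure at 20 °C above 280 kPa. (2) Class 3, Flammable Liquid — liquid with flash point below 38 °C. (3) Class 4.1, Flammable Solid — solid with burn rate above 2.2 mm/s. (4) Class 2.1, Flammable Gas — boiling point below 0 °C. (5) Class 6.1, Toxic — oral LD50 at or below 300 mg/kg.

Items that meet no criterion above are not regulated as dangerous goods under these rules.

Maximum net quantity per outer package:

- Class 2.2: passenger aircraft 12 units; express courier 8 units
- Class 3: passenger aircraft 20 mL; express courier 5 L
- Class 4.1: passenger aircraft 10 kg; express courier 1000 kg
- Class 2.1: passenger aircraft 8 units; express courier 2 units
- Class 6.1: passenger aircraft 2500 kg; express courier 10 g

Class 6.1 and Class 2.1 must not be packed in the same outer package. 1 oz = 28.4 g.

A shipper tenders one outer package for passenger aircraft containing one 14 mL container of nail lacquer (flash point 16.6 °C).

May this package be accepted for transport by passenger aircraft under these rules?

Yes

Nail lacquer: flash point 16.6 °C < 38 °C → Class 3 (Flammable Liquid).
Class 3 quantity: 14 mL.
14 mL ≤ 20 mL (passenger aircraft limit, Class 3) — within limit.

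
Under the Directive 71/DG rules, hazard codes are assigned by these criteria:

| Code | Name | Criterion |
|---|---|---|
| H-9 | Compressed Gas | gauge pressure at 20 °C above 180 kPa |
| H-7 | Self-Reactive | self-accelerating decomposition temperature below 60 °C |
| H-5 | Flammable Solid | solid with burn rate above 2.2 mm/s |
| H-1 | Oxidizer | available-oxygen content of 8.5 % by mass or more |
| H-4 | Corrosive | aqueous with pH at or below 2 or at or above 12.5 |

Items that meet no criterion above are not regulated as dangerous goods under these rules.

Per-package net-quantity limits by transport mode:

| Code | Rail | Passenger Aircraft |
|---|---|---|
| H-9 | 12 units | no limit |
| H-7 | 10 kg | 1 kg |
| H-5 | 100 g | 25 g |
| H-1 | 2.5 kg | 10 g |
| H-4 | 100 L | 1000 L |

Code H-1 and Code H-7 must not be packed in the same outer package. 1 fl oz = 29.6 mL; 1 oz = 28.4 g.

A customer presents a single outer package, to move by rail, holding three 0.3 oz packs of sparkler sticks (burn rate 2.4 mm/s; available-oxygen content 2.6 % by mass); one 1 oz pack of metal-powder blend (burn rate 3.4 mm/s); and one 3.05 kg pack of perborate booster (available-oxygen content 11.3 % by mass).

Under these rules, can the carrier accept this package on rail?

No

The sparkler sticks have burn rate 2.4 mm/s, which is > 2.2 mm/s, so they are Code H-5 (Flammable Solid).
Burn rate 3.4 mm/s meets the Code H-5 criterion (Flammable Solid), so the metal-powder blend is Code H-5.
With available-oxygen content 11.3 % by mass (≥ 8.5 % by mass), the perborate booster falls in Code H-1.
Total Code H-5: (three 0.3 oz packs = 25.56 g) + (one 1 oz pack = 28.4 g) = 53.96 g.
That is within the Code H-5 rail limit of 100 g.
Code H-1 quantity: 3.05 kg.
3.05 kg exceeds the rail limit of 2.5 kg for Code H-1.
The segregation rule (Code H-1 with Code H-7) does not apply to Code H-5 with Code H-1.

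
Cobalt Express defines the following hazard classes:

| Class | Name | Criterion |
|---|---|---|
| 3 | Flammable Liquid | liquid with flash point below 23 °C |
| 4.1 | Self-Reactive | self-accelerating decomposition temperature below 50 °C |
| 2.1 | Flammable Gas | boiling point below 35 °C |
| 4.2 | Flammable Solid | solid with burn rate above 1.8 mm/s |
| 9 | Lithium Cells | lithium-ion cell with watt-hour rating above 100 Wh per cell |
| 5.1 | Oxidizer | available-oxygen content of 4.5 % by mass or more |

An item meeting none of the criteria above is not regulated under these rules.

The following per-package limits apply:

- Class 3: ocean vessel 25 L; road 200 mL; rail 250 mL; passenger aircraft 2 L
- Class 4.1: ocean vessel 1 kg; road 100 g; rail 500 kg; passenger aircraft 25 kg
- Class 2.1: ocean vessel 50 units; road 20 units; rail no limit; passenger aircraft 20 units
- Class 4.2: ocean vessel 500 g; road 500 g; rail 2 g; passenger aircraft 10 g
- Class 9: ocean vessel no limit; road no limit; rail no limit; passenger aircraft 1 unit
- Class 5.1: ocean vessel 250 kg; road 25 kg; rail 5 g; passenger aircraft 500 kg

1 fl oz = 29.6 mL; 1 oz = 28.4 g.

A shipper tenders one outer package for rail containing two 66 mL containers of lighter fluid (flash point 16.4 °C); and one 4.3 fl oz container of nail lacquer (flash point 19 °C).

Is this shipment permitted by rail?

No

Lighter fluid: flash point 16.4 °C < 23 °C → Class 3 (Flammable Liquid).
With flash point 19 °C (< 23 °C), the nail lacquer falls in Class 3.
Total Class 3: (two 66 mL containers = 132 mL) + (one 4.3 fl oz container = 127.28 mL) = 259.28 mL.
259.28 mL exceeds the rail limit of 250 mL for Class 3.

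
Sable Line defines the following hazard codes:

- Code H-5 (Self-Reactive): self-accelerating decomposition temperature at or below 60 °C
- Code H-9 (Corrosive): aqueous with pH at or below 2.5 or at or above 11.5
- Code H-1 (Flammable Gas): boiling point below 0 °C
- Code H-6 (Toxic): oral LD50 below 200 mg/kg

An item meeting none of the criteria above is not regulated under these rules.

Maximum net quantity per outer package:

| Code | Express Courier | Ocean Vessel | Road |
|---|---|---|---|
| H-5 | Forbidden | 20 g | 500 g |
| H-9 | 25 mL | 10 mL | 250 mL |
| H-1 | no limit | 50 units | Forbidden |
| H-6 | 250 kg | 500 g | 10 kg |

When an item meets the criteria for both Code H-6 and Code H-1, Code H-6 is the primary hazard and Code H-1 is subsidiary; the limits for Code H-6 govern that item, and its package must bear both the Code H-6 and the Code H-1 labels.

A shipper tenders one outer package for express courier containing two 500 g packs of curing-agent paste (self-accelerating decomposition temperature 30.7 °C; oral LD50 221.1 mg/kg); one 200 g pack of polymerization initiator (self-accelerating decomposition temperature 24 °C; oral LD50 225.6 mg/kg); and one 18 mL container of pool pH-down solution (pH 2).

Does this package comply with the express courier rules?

The curing-agent paste has self-accelerating decomposition temperature 30.7 °C, which is ≤ 60 °C, so it is Code H-5 (Self-Reactive).
The polymerization initiator has self-accelerating decomposition temperature 24 °C, which is ≤ 60 °C, so it is Code H-5 (Self-Reactive).
Pool pH-down solution: pH 2 ≤ 2.5 → Code H-9 (Corrosive).
Code H-5 net quantity: (two 500 g packs = 1 kg) + 200 g = 1.2 kg.
Code H-5 is Forbidden by express courier.
Code H-9 quantity: 18 mL.
18 mL ≤ 25 mL (express courier limit, Code H-9) — within limit.

No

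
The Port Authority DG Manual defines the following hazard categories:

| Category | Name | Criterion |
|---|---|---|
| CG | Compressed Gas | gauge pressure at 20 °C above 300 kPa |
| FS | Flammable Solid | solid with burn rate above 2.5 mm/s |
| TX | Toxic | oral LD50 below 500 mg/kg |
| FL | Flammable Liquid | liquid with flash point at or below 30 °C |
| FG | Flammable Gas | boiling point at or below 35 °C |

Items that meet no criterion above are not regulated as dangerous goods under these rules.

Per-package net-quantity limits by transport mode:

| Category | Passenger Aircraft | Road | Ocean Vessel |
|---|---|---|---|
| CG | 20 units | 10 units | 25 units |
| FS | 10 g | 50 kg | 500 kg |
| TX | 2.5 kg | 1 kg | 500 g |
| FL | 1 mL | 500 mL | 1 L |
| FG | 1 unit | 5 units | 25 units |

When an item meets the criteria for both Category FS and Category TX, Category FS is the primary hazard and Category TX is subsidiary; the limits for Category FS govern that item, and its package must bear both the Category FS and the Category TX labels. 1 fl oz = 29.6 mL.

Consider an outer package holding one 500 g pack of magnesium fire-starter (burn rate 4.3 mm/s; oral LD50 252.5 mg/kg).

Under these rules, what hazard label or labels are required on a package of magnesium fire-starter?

Category FS and TX

Burn rate 4.3 mm/s meets the Category FS criterion (Flammable Solid), so the magnesium fire-starter is Category FS.
With oral LD50 252.5 mg/kg (< 500 mg/kg), the magnesium fire-starter falls in Category TX.
By the precedence rule Category FS is primary and Category TX is subsidiary, and that rule requires both labels on the package.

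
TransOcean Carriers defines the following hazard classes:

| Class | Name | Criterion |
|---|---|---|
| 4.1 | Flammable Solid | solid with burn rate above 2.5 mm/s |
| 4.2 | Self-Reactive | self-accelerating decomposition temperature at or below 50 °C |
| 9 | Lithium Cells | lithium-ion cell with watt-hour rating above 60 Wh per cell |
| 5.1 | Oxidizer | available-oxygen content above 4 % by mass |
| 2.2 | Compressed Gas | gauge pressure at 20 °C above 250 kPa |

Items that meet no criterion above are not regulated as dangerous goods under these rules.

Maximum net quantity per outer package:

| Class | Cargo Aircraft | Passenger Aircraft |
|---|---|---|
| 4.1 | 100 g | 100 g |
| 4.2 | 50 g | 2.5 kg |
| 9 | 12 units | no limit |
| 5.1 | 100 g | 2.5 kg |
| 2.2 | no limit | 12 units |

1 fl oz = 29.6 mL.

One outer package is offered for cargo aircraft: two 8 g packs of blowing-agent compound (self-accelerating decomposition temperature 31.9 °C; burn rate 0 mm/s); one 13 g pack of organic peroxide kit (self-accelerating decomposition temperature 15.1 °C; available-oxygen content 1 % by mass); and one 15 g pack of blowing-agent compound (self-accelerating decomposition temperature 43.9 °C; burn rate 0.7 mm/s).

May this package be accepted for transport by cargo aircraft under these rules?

Yes

Blowing-agent compound: self-accelerating decomposition temperature 31.9 °C ≤ 50 °C → Class 4.2 (Self-Reactive).
Organic peroxide kit: self-accelerating decomposition temperature 15.1 °C ≤ 50 °C → Class 4.2 (Self-Reactive).
With self-accelerating decomposition temperature 43.9 °C (≤ 50 °C), the blowing-agent compound falls in Class 4.2.
Class 4.2 net quantity: (two 8 g packs = 16 g) + 13 g + 15 g = 44 g.
That is within the Class 4.2 cargo aircraft limit of 50 g.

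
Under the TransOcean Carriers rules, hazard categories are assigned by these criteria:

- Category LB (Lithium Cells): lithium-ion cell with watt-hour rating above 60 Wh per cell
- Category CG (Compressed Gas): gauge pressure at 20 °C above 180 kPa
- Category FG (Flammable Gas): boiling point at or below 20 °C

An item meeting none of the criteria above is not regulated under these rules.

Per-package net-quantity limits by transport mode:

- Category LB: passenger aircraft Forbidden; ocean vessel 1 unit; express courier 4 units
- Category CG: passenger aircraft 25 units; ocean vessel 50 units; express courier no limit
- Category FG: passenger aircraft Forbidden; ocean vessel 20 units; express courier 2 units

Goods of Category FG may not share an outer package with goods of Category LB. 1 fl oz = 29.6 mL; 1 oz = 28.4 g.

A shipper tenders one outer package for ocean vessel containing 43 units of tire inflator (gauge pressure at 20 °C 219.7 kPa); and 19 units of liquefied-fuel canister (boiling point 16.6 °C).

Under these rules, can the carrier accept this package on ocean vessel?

The tire inflator has gauge pressure at 20 °C 219.7 kPa, which is > 180 kPa, so it is Category CG (Compressed Gas).
Boiling point 16.6 °C meets the Category FG criterion (Flammable Gas), so the liquefied-fuel canister is Category FG.
Category FG quantity: 19 units.
That is within the Category FG ocean vessel limit of 20 units.
Category CG quantity: 43 units.
43 units ≤ 50 units (ocean vessel limit, Category CG) — within limit.
The segregation rule (Category FG with Category LB) does not apply to Category FG with Category CG.
Every hazard category is within its ocean vessel limit and no segregation rule is violated.

Yes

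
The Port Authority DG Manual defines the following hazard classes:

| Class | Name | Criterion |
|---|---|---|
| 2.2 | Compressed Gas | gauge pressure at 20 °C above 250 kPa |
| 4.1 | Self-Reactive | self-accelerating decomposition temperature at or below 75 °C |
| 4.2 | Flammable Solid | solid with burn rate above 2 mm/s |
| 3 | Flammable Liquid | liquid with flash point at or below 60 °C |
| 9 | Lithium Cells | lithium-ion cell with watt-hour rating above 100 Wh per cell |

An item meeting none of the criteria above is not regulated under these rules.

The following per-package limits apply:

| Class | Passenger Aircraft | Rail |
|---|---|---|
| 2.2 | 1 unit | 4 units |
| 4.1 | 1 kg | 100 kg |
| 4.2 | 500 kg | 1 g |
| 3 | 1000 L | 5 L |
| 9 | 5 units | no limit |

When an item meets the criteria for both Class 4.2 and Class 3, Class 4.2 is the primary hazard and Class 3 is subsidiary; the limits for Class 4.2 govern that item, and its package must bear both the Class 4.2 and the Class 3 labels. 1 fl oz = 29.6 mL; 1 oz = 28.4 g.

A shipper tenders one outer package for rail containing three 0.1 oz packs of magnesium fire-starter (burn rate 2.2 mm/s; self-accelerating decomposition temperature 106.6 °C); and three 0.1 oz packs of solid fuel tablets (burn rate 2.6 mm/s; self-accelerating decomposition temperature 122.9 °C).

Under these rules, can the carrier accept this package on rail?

No

With burn rate 2.2 mm/s (> 2 mm/s), the magnesium fire-starter falls in Class 4.2.
The solid fuel tablets have burn rate 2.6 mm/s, which is > 2 mm/s, so they are Class 4.2 (Flammable Solid).
Total Class 4.2: (three 0.1 oz packs = 8.52 g) + (three 0.1 oz packs = 8.52 g) = 17.04 g.
17.04 g exceeds the rail limit of 1 g for Class 4.2.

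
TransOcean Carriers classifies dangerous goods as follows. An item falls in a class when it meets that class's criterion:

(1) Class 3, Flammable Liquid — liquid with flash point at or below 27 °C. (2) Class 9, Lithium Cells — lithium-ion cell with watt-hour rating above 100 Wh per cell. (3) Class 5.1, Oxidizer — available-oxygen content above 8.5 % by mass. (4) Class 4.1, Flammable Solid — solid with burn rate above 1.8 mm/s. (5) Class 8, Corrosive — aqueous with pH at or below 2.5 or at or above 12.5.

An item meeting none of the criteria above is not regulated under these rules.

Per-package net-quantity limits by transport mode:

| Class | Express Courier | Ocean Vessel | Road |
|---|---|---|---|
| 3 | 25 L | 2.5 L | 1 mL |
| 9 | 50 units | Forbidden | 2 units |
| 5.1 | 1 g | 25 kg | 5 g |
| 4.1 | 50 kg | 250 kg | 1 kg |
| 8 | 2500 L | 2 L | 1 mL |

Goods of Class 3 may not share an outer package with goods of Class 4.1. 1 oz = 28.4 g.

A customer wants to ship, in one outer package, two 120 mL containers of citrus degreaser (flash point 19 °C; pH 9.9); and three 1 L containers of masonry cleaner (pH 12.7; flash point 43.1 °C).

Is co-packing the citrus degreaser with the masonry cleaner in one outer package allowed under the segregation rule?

The citrus degreaser has flash point 19 °C, which is ≤ 27 °C, so it is Class 3 (Flammable Liquid).
pH 12.7 meets the Class 8 criterion (Corrosive), so the masonry cleaner is Class 8.
No segregation rule bars Class 3 with Class 8.

Yes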